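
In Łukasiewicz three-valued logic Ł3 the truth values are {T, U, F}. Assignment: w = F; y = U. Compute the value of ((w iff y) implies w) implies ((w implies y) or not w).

w iff y = F iff U = U  [1 − |0−½|]
(w iff y) implies w = U implies F = U
w implies y = F implies U = T
not w = not F = T
(w implies y) or not w = T or T = T
((w iff y) implies w) implies ((w implies y) or not w) = U implies T = T

T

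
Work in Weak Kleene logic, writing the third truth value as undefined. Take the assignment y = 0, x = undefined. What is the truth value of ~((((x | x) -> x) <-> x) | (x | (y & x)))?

undefined

x | x = undefined | undefined = undefined
(x | x) -> x = undefined -> undefined = undefined  [any arg is the third value ⇒ result is the third value]
((x | x) -> x) <-> x = undefined <-> undefined = undefined
y & x = 0 & undefined = undefined
x | (y & x) = undefined | undefined = undefined
(((x | x) -> x) <-> x) | (x | (y & x)) = undefined | undefined = undefined
~((((x | x) -> x) <-> x) | (x | (y & x))) = ~undefined = undefined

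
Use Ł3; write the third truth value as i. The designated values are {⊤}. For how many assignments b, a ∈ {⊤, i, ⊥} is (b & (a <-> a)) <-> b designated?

Of the 9 assignments, 9 give a value in {⊤}.

9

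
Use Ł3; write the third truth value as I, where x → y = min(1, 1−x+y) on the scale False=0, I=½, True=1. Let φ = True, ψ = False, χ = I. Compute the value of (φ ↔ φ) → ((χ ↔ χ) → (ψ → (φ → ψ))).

φ ↔ φ = True ↔ True = True
χ ↔ χ = I ↔ I = True
φ → ψ = True → False = False
ψ → (φ → ψ) = False → False = True
(χ ↔ χ) → (ψ → (φ → ψ)) = True → True = True
(φ ↔ φ) → ((χ ↔ χ) → (ψ → (φ → ψ))) = True → True = True

True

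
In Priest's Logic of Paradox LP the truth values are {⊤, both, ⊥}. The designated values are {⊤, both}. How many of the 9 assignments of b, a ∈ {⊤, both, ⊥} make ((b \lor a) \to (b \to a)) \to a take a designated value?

8

Of the 9 assignments, 8 give a value in {⊤, both}.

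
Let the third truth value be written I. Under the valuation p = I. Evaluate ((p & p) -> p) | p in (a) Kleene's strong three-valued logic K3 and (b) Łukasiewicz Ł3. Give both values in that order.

In Kleene's strong three-valued logic K3: p & p = I & I = I
(p & p) -> p = I -> I = I  [~I | I]
((p & p) -> p) | p = I | I = I
In Łukasiewicz Ł3: p & p = I & I = I
(p & p) -> p = I -> I = true  [min(1, 1−½+½)]
((p & p) -> p) | p = true | I = true
They differ because Kleene's strong three-valued logic K3 and Łukasiewicz Ł3 treat I differently under implication.

I; true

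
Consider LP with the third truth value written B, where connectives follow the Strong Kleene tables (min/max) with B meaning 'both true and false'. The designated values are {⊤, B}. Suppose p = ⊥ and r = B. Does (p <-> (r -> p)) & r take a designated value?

Yes

r -> p = B -> ⊥ = B
p <-> (r -> p) = ⊥ <-> B = B
(p <-> (r -> p)) & r = B & B = B
B ∈ {⊤, B}.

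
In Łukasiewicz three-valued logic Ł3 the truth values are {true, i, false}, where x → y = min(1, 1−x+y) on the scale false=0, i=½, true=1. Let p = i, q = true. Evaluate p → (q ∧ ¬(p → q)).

p → q = i → true = true
¬(p → q) = ¬true = false
q ∧ ¬(p → q) = true ∧ false = false
p → (q ∧ ¬(p → q)) = i → false = i

i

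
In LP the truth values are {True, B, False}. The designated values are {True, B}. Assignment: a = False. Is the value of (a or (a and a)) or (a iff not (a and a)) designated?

a and a = False and False = False
a or (a and a) = False or False = False
a and a = False and False = False
not (a and a) = not False = True
a iff not (a and a) = False iff True = False
(a or (a and a)) or (a iff not (a and a)) = False or False = False
False ∉ {True, B}.

No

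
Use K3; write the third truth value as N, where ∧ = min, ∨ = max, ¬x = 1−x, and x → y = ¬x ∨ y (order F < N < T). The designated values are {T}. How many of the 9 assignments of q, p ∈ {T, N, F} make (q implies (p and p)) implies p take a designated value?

Designated under: (q=T, p=T); (q=T, p=F); (q=N, p=T); (q=F, p=T).

4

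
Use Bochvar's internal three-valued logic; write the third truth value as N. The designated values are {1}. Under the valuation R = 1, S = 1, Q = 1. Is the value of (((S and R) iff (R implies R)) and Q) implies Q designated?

Yes

S and R = 1 and 1 = 1
R implies R = 1 implies 1 = 1
(S and R) iff (R implies R) = 1 iff 1 = 1
((S and R) iff (R implies R)) and Q = 1 and 1 = 1
(((S and R) iff (R implies R)) and Q) implies Q = 1 implies 1 = 1
1 ∈ {1}.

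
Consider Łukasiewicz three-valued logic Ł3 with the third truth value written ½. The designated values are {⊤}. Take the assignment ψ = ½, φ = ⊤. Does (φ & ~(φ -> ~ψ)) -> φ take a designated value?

~ψ = ~½ = ½
φ -> ~ψ = ⊤ -> ½ = ½
~(φ -> ~ψ) = ~½ = ½
φ & ~(φ -> ~ψ) = ⊤ & ½ = ½
(φ & ~(φ -> ~ψ)) -> φ = ½ -> ⊤ = ⊤
⊤ ∈ {⊤}.

Yes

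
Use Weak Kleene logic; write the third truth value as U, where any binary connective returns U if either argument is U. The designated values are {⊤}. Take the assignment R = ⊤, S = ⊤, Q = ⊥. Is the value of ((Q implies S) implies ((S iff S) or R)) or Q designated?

Yes

Q implies S = ⊥ implies ⊤ = ⊤
S iff S = ⊤ iff ⊤ = ⊤
(S iff S) or R = ⊤ or ⊤ = ⊤
(Q implies S) implies ((S iff S) or R) = ⊤ implies ⊤ = ⊤
((Q implies S) implies ((S iff S) or R)) or Q = ⊤ or ⊥ = ⊤
⊤ ∈ {⊤}.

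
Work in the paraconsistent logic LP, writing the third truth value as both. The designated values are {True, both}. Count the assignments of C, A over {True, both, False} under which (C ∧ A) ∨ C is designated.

Of the 9 assignments, 6 give a value in {True, both}.

6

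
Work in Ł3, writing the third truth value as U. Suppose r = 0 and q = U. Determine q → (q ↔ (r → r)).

r → r = 0 → 0 = 1
q ↔ (r → r) = U ↔ 1 = U  [1 − |½−1|]
q → (q ↔ (r → r)) = U → U = 1

1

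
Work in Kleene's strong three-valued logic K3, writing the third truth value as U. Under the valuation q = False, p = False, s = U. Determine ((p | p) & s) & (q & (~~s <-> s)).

False

p | p = False | False = False
(p | p) & s = False & U = False
~s = ~U = U
~~s = ~U = U
~~s <-> s = U <-> U = U
q & (~~s <-> s) = False & U = False
((p | p) & s) & (q & (~~s <-> s)) = False & False = False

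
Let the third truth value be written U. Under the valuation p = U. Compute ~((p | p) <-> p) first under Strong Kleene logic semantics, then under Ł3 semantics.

U; F

In Strong Kleene logic: p | p = U | U = U
(p | p) <-> p = U <-> U = U
~((p | p) <-> p) = ~U = U
In Ł3: p | p = U | U = U
(p | p) <-> p = U <-> U = T  [1 − |½−½|]
~((p | p) <-> p) = ~T = F
They differ because Strong Kleene logic and Ł3 treat U differently under implication.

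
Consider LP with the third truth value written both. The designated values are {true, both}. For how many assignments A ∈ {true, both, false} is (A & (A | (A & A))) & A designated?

2

A=true: true ✓
A=both: both ✓
A=false: false ·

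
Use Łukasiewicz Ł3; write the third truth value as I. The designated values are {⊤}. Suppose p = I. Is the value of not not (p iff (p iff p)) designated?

No

p iff p = I iff I = ⊤  [1 − |½−½|]
p iff (p iff p) = I iff ⊤ = I
not (p iff (p iff p)) = not I = I
not not (p iff (p iff p)) = not I = I
I ∉ {⊤}.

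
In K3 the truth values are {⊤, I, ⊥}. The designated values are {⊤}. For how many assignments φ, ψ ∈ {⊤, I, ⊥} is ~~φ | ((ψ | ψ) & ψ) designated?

5

Of the 9 assignments, 5 give a value in {⊤}.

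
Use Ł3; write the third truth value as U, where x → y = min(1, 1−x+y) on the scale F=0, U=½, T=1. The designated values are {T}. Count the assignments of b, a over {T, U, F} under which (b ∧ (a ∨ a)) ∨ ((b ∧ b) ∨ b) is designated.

Designated under: (b=T, a=T); (b=T, a=U); (b=T, a=F).

3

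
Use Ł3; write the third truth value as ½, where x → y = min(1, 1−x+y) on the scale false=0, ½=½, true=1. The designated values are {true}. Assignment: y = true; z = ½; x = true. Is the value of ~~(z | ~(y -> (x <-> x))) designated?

x <-> x = true <-> true = true
y -> (x <-> x) = true -> true = true
~(y -> (x <-> x)) = ~true = false
z | ~(y -> (x <-> x)) = ½ | false = ½
~(z | ~(y -> (x <-> x))) = ~½ = ½
~~(z | ~(y -> (x <-> x))) = ~½ = ½
½ ∉ {true}.

No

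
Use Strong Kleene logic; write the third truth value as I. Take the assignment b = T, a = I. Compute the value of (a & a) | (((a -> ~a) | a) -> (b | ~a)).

a & a = I & I = I
~a = ~I = I
a -> ~a = I -> I = I  [~I | I]
(a -> ~a) | a = I | I = I
~a = ~I = I
b | ~a = T | I = T
((a -> ~a) | a) -> (b | ~a) = I -> T = T
(a & a) | (((a -> ~a) | a) -> (b | ~a)) = I | T = T

T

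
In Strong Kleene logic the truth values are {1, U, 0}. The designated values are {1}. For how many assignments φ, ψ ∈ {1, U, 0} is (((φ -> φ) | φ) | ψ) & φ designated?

3

Designated under: (φ=1, ψ=1); (φ=1, ψ=U); (φ=1, ψ=0).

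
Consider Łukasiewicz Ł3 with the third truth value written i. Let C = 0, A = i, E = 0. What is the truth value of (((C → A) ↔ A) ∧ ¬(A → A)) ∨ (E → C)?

C → A = 0 → i = 1  [min(1, 1−0+½)]
(C → A) ↔ A = 1 ↔ i = i
A → A = i → i = 1
¬(A → A) = ¬1 = 0
((C → A) ↔ A) ∧ ¬(A → A) = i ∧ 0 = 0
E → C = 0 → 0 = 1
(((C → A) ↔ A) ∧ ¬(A → A)) ∨ (E → C) = 0 ∨ 1 = 1

1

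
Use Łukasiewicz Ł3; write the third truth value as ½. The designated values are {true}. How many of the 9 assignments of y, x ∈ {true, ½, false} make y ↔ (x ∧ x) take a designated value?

Designated under: (y=true, x=true); (y=½, x=½); (y=false, x=false).

3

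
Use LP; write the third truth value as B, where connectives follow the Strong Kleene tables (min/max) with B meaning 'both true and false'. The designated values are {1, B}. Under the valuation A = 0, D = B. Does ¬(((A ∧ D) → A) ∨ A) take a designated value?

A ∧ D = 0 ∧ B = 0
(A ∧ D) → A = 0 → 0 = 1
((A ∧ D) → A) ∨ A = 1 ∨ 0 = 1
¬(((A ∧ D) → A) ∨ A) = ¬1 = 0
0 ∉ {1, B}.

No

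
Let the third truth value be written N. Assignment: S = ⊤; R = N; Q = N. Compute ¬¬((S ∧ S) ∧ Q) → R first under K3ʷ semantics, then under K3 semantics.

N; N

In K3ʷ: S ∧ S = ⊤ ∧ ⊤ = ⊤
(S ∧ S) ∧ Q = ⊤ ∧ N = N
¬((S ∧ S) ∧ Q) = ¬N = N
¬¬((S ∧ S) ∧ Q) = ¬N = N
¬¬((S ∧ S) ∧ Q) → R = N → N = N  [any arg is the third value ⇒ result is the third value]
In K3: S ∧ S = ⊤ ∧ ⊤ = ⊤
(S ∧ S) ∧ Q = ⊤ ∧ N = N
¬((S ∧ S) ∧ Q) = ¬N = N
¬¬((S ∧ S) ∧ Q) = ¬N = N
¬¬((S ∧ S) ∧ Q) → R = N → N = N  [¬N ∨ N]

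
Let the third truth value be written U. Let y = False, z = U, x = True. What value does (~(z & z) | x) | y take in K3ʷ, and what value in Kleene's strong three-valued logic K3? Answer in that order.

In K3ʷ: z & z = U & U = U
~(z & z) = ~U = U
~(z & z) | x = U | True = U
(~(z & z) | x) | y = U | False = U
In Kleene's strong three-valued logic K3: z & z = U & U = U
~(z & z) = ~U = U
~(z & z) | x = U | True = True
(~(z & z) | x) | y = True | False = True
They differ because K3ʷ and Kleene's strong three-valued logic K3 treat U differently under the binary connectives.

U; True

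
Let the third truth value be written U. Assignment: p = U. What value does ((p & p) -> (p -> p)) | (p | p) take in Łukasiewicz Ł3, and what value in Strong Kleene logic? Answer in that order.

In Łukasiewicz Ł3: p & p = U & U = U
p -> p = U -> U = true  [min(1, 1−½+½)]
(p & p) -> (p -> p) = U -> true = true
p | p = U | U = U
((p & p) -> (p -> p)) | (p | p) = true | U = true
In Strong Kleene logic: p & p = U & U = U
p -> p = U -> U = U
(p & p) -> (p -> p) = U -> U = U
p | p = U | U = U
((p & p) -> (p -> p)) | (p | p) = U | U = U
They differ because Łukasiewicz Ł3 and Strong Kleene logic treat U differently under implication.

true; U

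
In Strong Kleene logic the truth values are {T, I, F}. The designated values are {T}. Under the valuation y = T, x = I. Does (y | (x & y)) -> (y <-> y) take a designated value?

Yes

x & y = I & T = I
y | (x & y) = T | I = T
y <-> y = T <-> T = T
(y | (x & y)) -> (y <-> y) = T -> T = T
T ∈ {T}.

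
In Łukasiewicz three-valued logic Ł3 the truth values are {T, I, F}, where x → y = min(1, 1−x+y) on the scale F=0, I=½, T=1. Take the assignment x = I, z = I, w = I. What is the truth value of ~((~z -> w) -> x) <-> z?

~z = ~I = I
~z -> w = I -> I = T  [min(1, 1−½+½)]
(~z -> w) -> x = T -> I = I
~((~z -> w) -> x) = ~I = I
~((~z -> w) -> x) <-> z = I <-> I = T

T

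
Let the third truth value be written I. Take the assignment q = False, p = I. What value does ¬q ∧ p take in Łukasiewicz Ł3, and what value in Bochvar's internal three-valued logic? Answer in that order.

I; I

In Łukasiewicz Ł3: ¬q = ¬False = True
¬q ∧ p = True ∧ I = I
In Bochvar's internal three-valued logic: ¬q = ¬False = True
¬q ∧ p = True ∧ I = I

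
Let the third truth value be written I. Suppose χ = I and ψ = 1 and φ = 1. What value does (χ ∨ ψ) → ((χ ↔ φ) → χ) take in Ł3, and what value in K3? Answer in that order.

1; I

In Ł3: χ ∨ ψ = I ∨ 1 = 1
χ ↔ φ = I ↔ 1 = I  [1 − |½−1|]
(χ ↔ φ) → χ = I → I = 1
(χ ∨ ψ) → ((χ ↔ φ) → χ) = 1 → 1 = 1
In K3: χ ∨ ψ = I ∨ 1 = 1
χ ↔ φ = I ↔ 1 = I
(χ ↔ φ) → χ = I → I = I  [¬I ∨ I]
(χ ∨ ψ) → ((χ ↔ φ) → χ) = 1 → I = I
They differ because Ł3 and K3 treat I differently under implication.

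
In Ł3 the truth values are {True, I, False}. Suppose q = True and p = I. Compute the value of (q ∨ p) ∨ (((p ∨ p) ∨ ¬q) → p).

True

q ∨ p = True ∨ I = True
p ∨ p = I ∨ I = I
¬q = ¬True = False
(p ∨ p) ∨ ¬q = I ∨ False = I
((p ∨ p) ∨ ¬q) → p = I → I = True
(q ∨ p) ∨ (((p ∨ p) ∨ ¬q) → p) = True ∨ True = True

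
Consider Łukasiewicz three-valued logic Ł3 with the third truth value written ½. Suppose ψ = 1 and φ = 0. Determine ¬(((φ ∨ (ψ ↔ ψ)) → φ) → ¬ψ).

ψ ↔ ψ = 1 ↔ 1 = 1
φ ∨ (ψ ↔ ψ) = 0 ∨ 1 = 1
(φ ∨ (ψ ↔ ψ)) → φ = 1 → 0 = 0
¬ψ = ¬1 = 0
((φ ∨ (ψ ↔ ψ)) → φ) → ¬ψ = 0 → 0 = 1
¬(((φ ∨ (ψ ↔ ψ)) → φ) → ¬ψ) = ¬1 = 0

0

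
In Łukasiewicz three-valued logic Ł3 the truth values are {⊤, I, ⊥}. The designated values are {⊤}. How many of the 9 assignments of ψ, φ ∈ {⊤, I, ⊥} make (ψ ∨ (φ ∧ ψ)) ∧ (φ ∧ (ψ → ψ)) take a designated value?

Designated under: (ψ=⊤, φ=⊤).

1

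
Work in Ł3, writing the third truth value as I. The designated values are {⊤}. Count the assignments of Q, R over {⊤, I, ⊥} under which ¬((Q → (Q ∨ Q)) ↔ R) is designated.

3

Designated under: (Q=⊤, R=⊥); (Q=I, R=⊥); (Q=⊥, R=⊥).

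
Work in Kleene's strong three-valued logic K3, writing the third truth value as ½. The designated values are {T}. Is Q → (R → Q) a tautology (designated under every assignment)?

Countermodel: Q=½, R=T gives ½, which is not designated.

No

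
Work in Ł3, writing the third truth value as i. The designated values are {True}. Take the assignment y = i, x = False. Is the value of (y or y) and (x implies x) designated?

y or y = i or i = i
x implies x = False implies False = True
(y or y) and (x implies x) = i and True = i
i ∉ {True}.

No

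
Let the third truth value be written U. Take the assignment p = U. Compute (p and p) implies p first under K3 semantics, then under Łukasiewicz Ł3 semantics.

In K3: p and p = U and U = U
(p and p) implies p = U implies U = U
In Łukasiewicz Ł3: p and p = U and U = U
(p and p) implies p = U implies U = True
They differ because K3 and Łukasiewicz Ł3 treat U differently under implication.

U; True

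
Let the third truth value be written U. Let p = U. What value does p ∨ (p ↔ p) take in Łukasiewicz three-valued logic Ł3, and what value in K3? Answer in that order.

In Łukasiewicz three-valued logic Ł3: p ↔ p = U ↔ U = ⊤  [1 − |½−½|]
p ∨ (p ↔ p) = U ∨ ⊤ = ⊤
In K3: p ↔ p = U ↔ U = U
p ∨ (p ↔ p) = U ∨ U = U
They differ because Łukasiewicz three-valued logic Ł3 and K3 treat U differently under implication.

⊤; U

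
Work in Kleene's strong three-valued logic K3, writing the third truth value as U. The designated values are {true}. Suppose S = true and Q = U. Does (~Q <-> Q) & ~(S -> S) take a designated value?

~Q = ~U = U
~Q <-> Q = U <-> U = U
S -> S = true -> true = true
~(S -> S) = ~true = false
(~Q <-> Q) & ~(S -> S) = U & false = false
false ∉ {true}.

No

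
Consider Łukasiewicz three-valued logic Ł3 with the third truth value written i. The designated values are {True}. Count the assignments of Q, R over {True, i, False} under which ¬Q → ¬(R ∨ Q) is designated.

6

Of the 9 assignments, 6 give a value in {True}.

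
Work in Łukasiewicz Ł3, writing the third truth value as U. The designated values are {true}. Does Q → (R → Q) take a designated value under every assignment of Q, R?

Yes

Every assignment of Q, R over {true, U, false} gives a value in {true}.
In particular, with Q=U, R=U: Q → (R → Q) = true.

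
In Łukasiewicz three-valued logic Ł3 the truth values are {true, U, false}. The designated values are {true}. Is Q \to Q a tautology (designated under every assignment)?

Yes

Every assignment of Q over {true, U, false} gives a value in {true}.
In particular, with Q=U: Q \to Q = true.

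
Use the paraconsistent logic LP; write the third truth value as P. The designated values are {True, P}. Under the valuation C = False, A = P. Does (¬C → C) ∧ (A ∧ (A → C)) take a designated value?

¬C = ¬False = True
¬C → C = True → False = False
A → C = P → False = P
A ∧ (A → C) = P ∧ P = P
(¬C → C) ∧ (A ∧ (A → C)) = False ∧ P = False
False ∉ {True, P}.

No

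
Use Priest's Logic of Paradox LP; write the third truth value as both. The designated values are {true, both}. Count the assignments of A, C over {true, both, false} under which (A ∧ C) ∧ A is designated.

4

Designated under: (A=true, C=true); (A=true, C=both); (A=both, C=true); (A=both, C=both).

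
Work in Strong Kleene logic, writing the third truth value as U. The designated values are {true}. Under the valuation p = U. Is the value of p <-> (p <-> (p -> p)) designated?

No

p -> p = U -> U = U  [~U | U]
p <-> (p -> p) = U <-> U = U
p <-> (p <-> (p -> p)) = U <-> U = U
U ∉ {true}.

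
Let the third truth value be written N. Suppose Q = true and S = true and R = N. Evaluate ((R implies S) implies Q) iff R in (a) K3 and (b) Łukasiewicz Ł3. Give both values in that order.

N; N

In K3: R implies S = N implies true = true
(R implies S) implies Q = true implies true = true
((R implies S) implies Q) iff R = true iff N = N
In Łukasiewicz Ł3: R implies S = N implies true = true  [min(1, 1−½+1)]
(R implies S) implies Q = true implies true = true
((R implies S) implies Q) iff R = true iff N = N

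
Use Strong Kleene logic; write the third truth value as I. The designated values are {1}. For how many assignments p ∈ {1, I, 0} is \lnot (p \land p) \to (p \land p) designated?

1

p=1: 1 ✓
p=I: I ·
p=0: 0 ·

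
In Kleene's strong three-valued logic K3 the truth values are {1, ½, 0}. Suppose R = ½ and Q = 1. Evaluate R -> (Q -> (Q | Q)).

1

Q | Q = 1 | 1 = 1
Q -> (Q | Q) = 1 -> 1 = 1
R -> (Q -> (Q | Q)) = ½ -> 1 = 1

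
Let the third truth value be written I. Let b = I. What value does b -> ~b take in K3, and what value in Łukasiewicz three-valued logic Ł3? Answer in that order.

In K3: ~b = ~I = I
b -> ~b = I -> I = I  [~I | I]
In Łukasiewicz three-valued logic Ł3: ~b = ~I = I
b -> ~b = I -> I = 1
They differ because K3 and Łukasiewicz three-valued logic Ł3 treat I differently under implication.

I; 1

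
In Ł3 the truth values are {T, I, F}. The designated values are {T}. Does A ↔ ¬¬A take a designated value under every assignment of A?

Yes

Every assignment of A over {T, I, F} gives a value in {T}.
In particular, with A=I: A ↔ ¬¬A = T.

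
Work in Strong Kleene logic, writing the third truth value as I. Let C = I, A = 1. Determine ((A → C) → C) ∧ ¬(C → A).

A → C = 1 → I = I  [¬1 ∨ I]
(A → C) → C = I → I = I
C → A = I → 1 = 1
¬(C → A) = ¬1 = 0
((A → C) → C) ∧ ¬(C → A) = I ∧ 0 = 0

0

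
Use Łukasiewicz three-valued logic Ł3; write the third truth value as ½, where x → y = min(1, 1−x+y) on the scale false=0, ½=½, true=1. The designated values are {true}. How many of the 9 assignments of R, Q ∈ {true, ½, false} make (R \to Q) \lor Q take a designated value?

6

Of the 9 assignments, 6 give a value in {true}.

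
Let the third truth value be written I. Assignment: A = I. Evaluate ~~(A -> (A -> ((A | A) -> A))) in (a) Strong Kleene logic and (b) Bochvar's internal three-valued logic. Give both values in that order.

In Strong Kleene logic: A | A = I | I = I
(A | A) -> A = I -> I = I  [~I | I]
A -> ((A | A) -> A) = I -> I = I
A -> (A -> ((A | A) -> A)) = I -> I = I
~(A -> (A -> ((A | A) -> A))) = ~I = I
~~(A -> (A -> ((A | A) -> A))) = ~I = I
In Bochvar's internal three-valued logic: A | A = I | I = I
(A | A) -> A = I -> I = I  [any arg is the third value ⇒ result is the third value]
A -> ((A | A) -> A) = I -> I = I
A -> (A -> ((A | A) -> A)) = I -> I = I
~(A -> (A -> ((A | A) -> A))) = ~I = I
~~(A -> (A -> ((A | A) -> A))) = ~I = I

I; I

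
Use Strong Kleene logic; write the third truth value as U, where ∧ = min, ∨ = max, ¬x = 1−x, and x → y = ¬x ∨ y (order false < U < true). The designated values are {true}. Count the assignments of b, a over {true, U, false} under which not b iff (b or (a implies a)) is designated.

2

Designated under: (b=false, a=true); (b=false, a=false).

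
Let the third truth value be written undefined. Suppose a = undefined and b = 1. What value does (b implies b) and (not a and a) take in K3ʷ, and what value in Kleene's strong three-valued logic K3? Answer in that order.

undefined; undefined

In K3ʷ: b implies b = 1 implies 1 = 1
not a = not undefined = undefined
not a and a = undefined and undefined = undefined
(b implies b) and (not a and a) = 1 and undefined = undefined
In Kleene's strong three-valued logic K3: b implies b = 1 implies 1 = 1
not a = not undefined = undefined
not a and a = undefined and undefined = undefined
(b implies b) and (not a and a) = 1 and undefined = undefined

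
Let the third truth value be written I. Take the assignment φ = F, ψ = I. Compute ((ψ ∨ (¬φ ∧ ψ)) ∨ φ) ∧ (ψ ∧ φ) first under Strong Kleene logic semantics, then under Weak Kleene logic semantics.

In Strong Kleene logic: ¬φ = ¬F = T
¬φ ∧ ψ = T ∧ I = I
ψ ∨ (¬φ ∧ ψ) = I ∨ I = I
(ψ ∨ (¬φ ∧ ψ)) ∨ φ = I ∨ F = I
ψ ∧ φ = I ∧ F = F
((ψ ∨ (¬φ ∧ ψ)) ∨ φ) ∧ (ψ ∧ φ) = I ∧ F = F
In Weak Kleene logic: ¬φ = ¬F = T
¬φ ∧ ψ = T ∧ I = I
ψ ∨ (¬φ ∧ ψ) = I ∨ I = I
(ψ ∨ (¬φ ∧ ψ)) ∨ φ = I ∨ F = I
ψ ∧ φ = I ∧ F = I
((ψ ∨ (¬φ ∧ ψ)) ∨ φ) ∧ (ψ ∧ φ) = I ∧ I = I
They differ because Strong Kleene logic and Weak Kleene logic treat I differently under the binary connectives.

F; I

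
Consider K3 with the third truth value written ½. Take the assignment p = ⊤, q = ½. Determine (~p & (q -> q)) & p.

⊥

~p = ~⊤ = ⊥
q -> q = ½ -> ½ = ½  [~½ | ½]
~p & (q -> q) = ⊥ & ½ = ⊥
(~p & (q -> q)) & p = ⊥ & ⊤ = ⊥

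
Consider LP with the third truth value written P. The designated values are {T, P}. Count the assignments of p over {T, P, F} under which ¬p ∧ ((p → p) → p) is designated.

1

p=T: F ·
p=P: P ✓
p=F: F ·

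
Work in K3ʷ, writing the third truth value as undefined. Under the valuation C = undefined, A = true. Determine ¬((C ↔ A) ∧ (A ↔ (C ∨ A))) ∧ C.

C ↔ A = undefined ↔ true = undefined
C ∨ A = undefined ∨ true = undefined
A ↔ (C ∨ A) = true ↔ undefined = undefined
(C ↔ A) ∧ (A ↔ (C ∨ A)) = undefined ∧ undefined = undefined
¬((C ↔ A) ∧ (A ↔ (C ∨ A))) = ¬undefined = undefined
¬((C ↔ A) ∧ (A ↔ (C ∨ A))) ∧ C = undefined ∧ undefined = undefined

undefined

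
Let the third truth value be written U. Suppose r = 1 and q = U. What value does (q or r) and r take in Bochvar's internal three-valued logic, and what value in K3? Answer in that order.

U; 1

In Bochvar's internal three-valued logic: q or r = U or 1 = U
(q or r) and r = U and 1 = U
In K3: q or r = U or 1 = 1
(q or r) and r = 1 and 1 = 1
They differ because Bochvar's internal three-valued logic and K3 treat U differently under the binary connectives.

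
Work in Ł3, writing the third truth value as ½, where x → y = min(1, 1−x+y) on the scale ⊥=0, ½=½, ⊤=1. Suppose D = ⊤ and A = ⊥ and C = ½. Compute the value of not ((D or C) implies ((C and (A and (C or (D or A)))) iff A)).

D or C = ⊤ or ½ = ⊤
D or A = ⊤ or ⊥ = ⊤
C or (D or A) = ½ or ⊤ = ⊤
A and (C or (D or A)) = ⊥ and ⊤ = ⊥
C and (A and (C or (D or A))) = ½ and ⊥ = ⊥
(C and (A and (C or (D or A)))) iff A = ⊥ iff ⊥ = ⊤
(D or C) implies ((C and (A and (C or (D or A)))) iff A) = ⊤ implies ⊤ = ⊤
not ((D or C) implies ((C and (A and (C or (D or A)))) iff A)) = not ⊤ = ⊥

⊥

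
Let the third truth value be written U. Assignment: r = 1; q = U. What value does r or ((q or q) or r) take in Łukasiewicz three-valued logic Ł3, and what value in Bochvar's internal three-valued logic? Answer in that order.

1; U

In Łukasiewicz three-valued logic Ł3: q or q = U or U = U
(q or q) or r = U or 1 = 1
r or ((q or q) or r) = 1 or 1 = 1
In Bochvar's internal three-valued logic: q or q = U or U = U
(q or q) or r = U or 1 = U
r or ((q or q) or r) = 1 or U = U
They differ because Łukasiewicz three-valued logic Ł3 and Bochvar's internal three-valued logic treat U differently under the binary connectives.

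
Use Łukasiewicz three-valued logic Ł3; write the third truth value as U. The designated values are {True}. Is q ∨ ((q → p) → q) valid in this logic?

Countermodel: q=U, p=True gives U, which is not designated.

No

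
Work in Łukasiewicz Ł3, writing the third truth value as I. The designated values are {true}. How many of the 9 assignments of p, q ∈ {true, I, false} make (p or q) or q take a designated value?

Of the 9 assignments, 5 give a value in {true}.

5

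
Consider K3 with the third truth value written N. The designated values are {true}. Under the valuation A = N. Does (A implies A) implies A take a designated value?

No

A implies A = N implies N = N
(A implies A) implies A = N implies N = N
N ∉ {true}.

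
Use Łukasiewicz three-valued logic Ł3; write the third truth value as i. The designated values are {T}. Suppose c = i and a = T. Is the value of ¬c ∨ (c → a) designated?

Yes

¬c = ¬i = i
c → a = i → T = T  [min(1, 1−½+1)]
¬c ∨ (c → a) = i ∨ T = T
T ∈ {T}.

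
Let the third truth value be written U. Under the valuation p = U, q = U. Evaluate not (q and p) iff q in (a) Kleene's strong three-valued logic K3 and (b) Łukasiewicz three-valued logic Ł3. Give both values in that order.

U; T

In Kleene's strong three-valued logic K3: q and p = U and U = U
not (q and p) = not U = U
not (q and p) iff q = U iff U = U
In Łukasiewicz three-valued logic Ł3: q and p = U and U = U
not (q and p) = not U = U
not (q and p) iff q = U iff U = T
They differ because Kleene's strong three-valued logic K3 and Łukasiewicz three-valued logic Ł3 treat U differently under implication.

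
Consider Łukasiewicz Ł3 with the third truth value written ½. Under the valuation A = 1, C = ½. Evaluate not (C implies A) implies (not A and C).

1

C implies A = ½ implies 1 = 1
not (C implies A) = not 1 = 0
not A = not 1 = 0
not A and C = 0 and ½ = 0
not (C implies A) implies (not A and C) = 0 implies 0 = 1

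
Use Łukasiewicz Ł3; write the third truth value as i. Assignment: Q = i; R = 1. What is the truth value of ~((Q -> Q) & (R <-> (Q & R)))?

Q -> Q = i -> i = 1
Q & R = i & 1 = i
R <-> (Q & R) = 1 <-> i = i
(Q -> Q) & (R <-> (Q & R)) = 1 & i = i
~((Q -> Q) & (R <-> (Q & R))) = ~i = i

i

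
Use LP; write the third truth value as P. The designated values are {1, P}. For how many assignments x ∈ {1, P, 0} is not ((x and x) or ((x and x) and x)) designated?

x=1: 0 ·
x=P: P ✓
x=0: 1 ✓

2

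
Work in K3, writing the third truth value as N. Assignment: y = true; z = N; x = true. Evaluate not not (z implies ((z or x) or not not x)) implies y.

z or x = N or true = true
not x = not true = false
not not x = not false = true
(z or x) or not not x = true or true = true
z implies ((z or x) or not not x) = N implies true = true
not (z implies ((z or x) or not not x)) = not true = false
not not (z implies ((z or x) or not not x)) = not false = true
not not (z implies ((z or x) or not not x)) implies y = true implies true = true

true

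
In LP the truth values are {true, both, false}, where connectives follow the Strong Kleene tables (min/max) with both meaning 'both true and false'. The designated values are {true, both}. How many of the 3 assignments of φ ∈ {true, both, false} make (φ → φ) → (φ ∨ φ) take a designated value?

2

φ=true: true ✓
φ=both: both ✓
φ=false: false ·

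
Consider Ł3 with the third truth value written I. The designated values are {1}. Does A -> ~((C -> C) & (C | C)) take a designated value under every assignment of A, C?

Countermodel: A=1, C=1 gives 0, which is not designated.

No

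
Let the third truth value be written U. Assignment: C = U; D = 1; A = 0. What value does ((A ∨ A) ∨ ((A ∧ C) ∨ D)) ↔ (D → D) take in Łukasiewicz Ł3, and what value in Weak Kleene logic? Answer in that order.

In Łukasiewicz Ł3: A ∨ A = 0 ∨ 0 = 0
A ∧ C = 0 ∧ U = 0
(A ∧ C) ∨ D = 0 ∨ 1 = 1
(A ∨ A) ∨ ((A ∧ C) ∨ D) = 0 ∨ 1 = 1
D → D = 1 → 1 = 1
((A ∨ A) ∨ ((A ∧ C) ∨ D)) ↔ (D → D) = 1 ↔ 1 = 1
In Weak Kleene logic: A ∨ A = 0 ∨ 0 = 0
A ∧ C = 0 ∧ U = U
(A ∧ C) ∨ D = U ∨ 1 = U
(A ∨ A) ∨ ((A ∧ C) ∨ D) = 0 ∨ U = U
D → D = 1 → 1 = 1
((A ∨ A) ∨ ((A ∧ C) ∨ D)) ↔ (D → D) = U ↔ 1 = U
They differ because Łukasiewicz Ł3 and Weak Kleene logic treat U differently under the binary connectives.

1; U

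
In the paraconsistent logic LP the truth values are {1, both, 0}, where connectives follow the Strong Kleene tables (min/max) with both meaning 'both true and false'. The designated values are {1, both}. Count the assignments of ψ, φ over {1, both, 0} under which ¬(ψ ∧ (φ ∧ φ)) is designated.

8

Of the 9 assignments, 8 give a value in {1, both}.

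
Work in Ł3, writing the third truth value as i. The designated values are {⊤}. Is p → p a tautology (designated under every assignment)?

Every assignment of p over {⊤, i, ⊥} gives a value in {⊤}.
In particular, with p=i: p → p = ⊤.

Yes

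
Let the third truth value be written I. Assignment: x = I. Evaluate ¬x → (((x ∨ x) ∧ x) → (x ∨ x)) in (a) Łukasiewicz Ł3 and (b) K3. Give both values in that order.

True; I

In Łukasiewicz Ł3: ¬x = ¬I = I
x ∨ x = I ∨ I = I
(x ∨ x) ∧ x = I ∧ I = I
x ∨ x = I ∨ I = I
((x ∨ x) ∧ x) → (x ∨ x) = I → I = True  [min(1, 1−½+½)]
¬x → (((x ∨ x) ∧ x) → (x ∨ x)) = I → True = True
In K3: ¬x = ¬I = I
x ∨ x = I ∨ I = I
(x ∨ x) ∧ x = I ∧ I = I
x ∨ x = I ∨ I = I
((x ∨ x) ∧ x) → (x ∨ x) = I → I = I
¬x → (((x ∨ x) ∧ x) → (x ∨ x)) = I → I = I
They differ because Łukasiewicz Ł3 and K3 treat I differently under implication.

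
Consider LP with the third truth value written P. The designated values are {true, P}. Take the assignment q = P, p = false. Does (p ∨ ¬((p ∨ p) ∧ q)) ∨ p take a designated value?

Yes

p ∨ p = false ∨ false = false
(p ∨ p) ∧ q = false ∧ P = false
¬((p ∨ p) ∧ q) = ¬false = true
p ∨ ¬((p ∨ p) ∧ q) = false ∨ true = true
(p ∨ ¬((p ∨ p) ∧ q)) ∨ p = true ∨ false = true
true ∈ {true, P}.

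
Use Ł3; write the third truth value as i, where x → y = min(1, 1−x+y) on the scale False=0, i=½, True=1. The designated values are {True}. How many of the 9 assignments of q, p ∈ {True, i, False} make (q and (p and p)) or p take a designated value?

Designated under: (q=True, p=True); (q=i, p=True); (q=False, p=True).

3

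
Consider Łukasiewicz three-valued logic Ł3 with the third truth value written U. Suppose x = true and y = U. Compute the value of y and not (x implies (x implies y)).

U

x implies y = true implies U = U  [min(1, 1−1+½)]
x implies (x implies y) = true implies U = U
not (x implies (x implies y)) = not U = U
y and not (x implies (x implies y)) = U and U = U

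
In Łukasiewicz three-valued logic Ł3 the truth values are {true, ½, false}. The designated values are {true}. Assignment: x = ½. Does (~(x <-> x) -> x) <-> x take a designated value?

No

x <-> x = ½ <-> ½ = true  [1 − |½−½|]
~(x <-> x) = ~true = false
~(x <-> x) -> x = false -> ½ = true
(~(x <-> x) -> x) <-> x = true <-> ½ = ½
½ ∉ {true}.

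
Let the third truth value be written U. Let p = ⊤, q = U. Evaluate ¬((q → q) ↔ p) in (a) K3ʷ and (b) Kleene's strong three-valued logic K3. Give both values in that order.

In K3ʷ: q → q = U → U = U  [any arg is the third value ⇒ result is the third value]
(q → q) ↔ p = U ↔ ⊤ = U
¬((q → q) ↔ p) = ¬U = U
In Kleene's strong three-valued logic K3: q → q = U → U = U  [¬U ∨ U]
(q → q) ↔ p = U ↔ ⊤ = U
¬((q → q) ↔ p) = ¬U = U

U; U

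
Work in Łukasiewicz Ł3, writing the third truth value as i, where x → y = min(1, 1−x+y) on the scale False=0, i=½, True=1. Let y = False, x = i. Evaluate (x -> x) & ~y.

x -> x = i -> i = True  [min(1, 1−½+½)]
~y = ~False = True
(x -> x) & ~y = True & True = True

True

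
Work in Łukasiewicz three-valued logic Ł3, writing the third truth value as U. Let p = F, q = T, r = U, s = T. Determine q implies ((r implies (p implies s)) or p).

T

p implies s = F implies T = T
r implies (p implies s) = U implies T = T  [min(1, 1−½+1)]
(r implies (p implies s)) or p = T or F = T
q implies ((r implies (p implies s)) or p) = T implies T = T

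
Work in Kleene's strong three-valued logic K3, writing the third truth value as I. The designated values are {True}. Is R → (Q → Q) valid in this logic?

No

Countermodel: R=True, Q=I gives I, which is not designated.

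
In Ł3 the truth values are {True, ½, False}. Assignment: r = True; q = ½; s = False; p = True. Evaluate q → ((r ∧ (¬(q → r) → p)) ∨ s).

q → r = ½ → True = True  [min(1, 1−½+1)]
¬(q → r) = ¬True = False
¬(q → r) → p = False → True = True
r ∧ (¬(q → r) → p) = True ∧ True = True
(r ∧ (¬(q → r) → p)) ∨ s = True ∨ False = True
q → ((r ∧ (¬(q → r) → p)) ∨ s) = ½ → True = True

True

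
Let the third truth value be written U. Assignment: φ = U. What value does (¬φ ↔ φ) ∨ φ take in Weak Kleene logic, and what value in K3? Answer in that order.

U; U

In Weak Kleene logic: ¬φ = ¬U = U
¬φ ↔ φ = U ↔ U = U
(¬φ ↔ φ) ∨ φ = U ∨ U = U
In K3: ¬φ = ¬U = U
¬φ ↔ φ = U ↔ U = U
(¬φ ↔ φ) ∨ φ = U ∨ U = U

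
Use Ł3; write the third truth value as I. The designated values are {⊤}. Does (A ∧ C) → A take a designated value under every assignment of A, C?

Yes

Every assignment of A, C over {⊤, I, ⊥} gives a value in {⊤}.
In particular, with A=I, C=I: (A ∧ C) → A = ⊤.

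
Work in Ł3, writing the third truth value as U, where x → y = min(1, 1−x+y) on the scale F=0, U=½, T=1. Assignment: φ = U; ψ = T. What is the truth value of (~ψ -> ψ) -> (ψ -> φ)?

U

~ψ = ~T = F
~ψ -> ψ = F -> T = T
ψ -> φ = T -> U = U  [min(1, 1−1+½)]
(~ψ -> ψ) -> (ψ -> φ) = T -> U = U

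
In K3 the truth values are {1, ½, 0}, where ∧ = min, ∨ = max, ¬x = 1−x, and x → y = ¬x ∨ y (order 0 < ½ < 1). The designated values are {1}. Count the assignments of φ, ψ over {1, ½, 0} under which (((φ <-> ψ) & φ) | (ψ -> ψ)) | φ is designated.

7

Of the 9 assignments, 7 give a value in {1}.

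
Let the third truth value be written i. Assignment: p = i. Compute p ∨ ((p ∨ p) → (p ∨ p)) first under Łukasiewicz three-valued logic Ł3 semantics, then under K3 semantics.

1; i

In Łukasiewicz three-valued logic Ł3: p ∨ p = i ∨ i = i
p ∨ p = i ∨ i = i
(p ∨ p) → (p ∨ p) = i → i = 1  [min(1, 1−½+½)]
p ∨ ((p ∨ p) → (p ∨ p)) = i ∨ 1 = 1
In K3: p ∨ p = i ∨ i = i
p ∨ p = i ∨ i = i
(p ∨ p) → (p ∨ p) = i → i = i  [¬i ∨ i]
p ∨ ((p ∨ p) → (p ∨ p)) = i ∨ i = i
They differ because Łukasiewicz three-valued logic Ł3 and K3 treat i differently under implication.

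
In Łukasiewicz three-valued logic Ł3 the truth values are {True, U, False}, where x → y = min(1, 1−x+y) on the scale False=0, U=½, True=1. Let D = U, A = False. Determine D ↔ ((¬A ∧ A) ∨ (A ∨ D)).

True

¬A = ¬False = True
¬A ∧ A = True ∧ False = False
A ∨ D = False ∨ U = U
(¬A ∧ A) ∨ (A ∨ D) = False ∨ U = U
D ↔ ((¬A ∧ A) ∨ (A ∨ D)) = U ↔ U = True  [1 − |½−½|]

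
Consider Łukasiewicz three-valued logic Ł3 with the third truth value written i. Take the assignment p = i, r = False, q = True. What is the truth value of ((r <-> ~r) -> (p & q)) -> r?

False

~r = ~False = True
r <-> ~r = False <-> True = False
p & q = i & True = i
(r <-> ~r) -> (p & q) = False -> i = True  [min(1, 1−0+½)]
((r <-> ~r) -> (p & q)) -> r = True -> False = False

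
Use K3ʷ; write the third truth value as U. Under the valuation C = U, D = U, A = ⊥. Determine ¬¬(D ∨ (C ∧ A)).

C ∧ A = U ∧ ⊥ = U
D ∨ (C ∧ A) = U ∨ U = U
¬(D ∨ (C ∧ A)) = ¬U = U
¬¬(D ∨ (C ∧ A)) = ¬U = U

U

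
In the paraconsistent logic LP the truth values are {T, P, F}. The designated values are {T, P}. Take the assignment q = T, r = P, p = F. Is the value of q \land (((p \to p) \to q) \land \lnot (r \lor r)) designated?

Yes

p \to p = F \to F = T
(p \to p) \to q = T \to T = T
r \lor r = P \lor P = P
\lnot (r \lor r) = \lnot P = P
((p \to p) \to q) \land \lnot (r \lor r) = T \land P = P
q \land (((p \to p) \to q) \land \lnot (r \lor r)) = T \land P = P
P ∈ {T, P}.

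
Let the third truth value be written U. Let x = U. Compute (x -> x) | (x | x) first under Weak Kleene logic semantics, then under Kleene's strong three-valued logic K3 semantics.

In Weak Kleene logic: x -> x = U -> U = U  [any arg is the third value ⇒ result is the third value]
x | x = U | U = U
(x -> x) | (x | x) = U | U = U
In Kleene's strong three-valued logic K3: x -> x = U -> U = U  [~U | U]
x | x = U | U = U
(x -> x) | (x | x) = U | U = U

U; U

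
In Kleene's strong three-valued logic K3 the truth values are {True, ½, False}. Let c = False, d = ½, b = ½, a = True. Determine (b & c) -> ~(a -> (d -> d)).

True

b & c = ½ & False = False
d -> d = ½ -> ½ = ½
a -> (d -> d) = True -> ½ = ½
~(a -> (d -> d)) = ~½ = ½
(b & c) -> ~(a -> (d -> d)) = False -> ½ = True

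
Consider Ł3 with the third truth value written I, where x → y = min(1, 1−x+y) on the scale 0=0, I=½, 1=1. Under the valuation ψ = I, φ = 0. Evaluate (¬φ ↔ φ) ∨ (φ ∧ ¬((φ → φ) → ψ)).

0

¬φ = ¬0 = 1
¬φ ↔ φ = 1 ↔ 0 = 0
φ → φ = 0 → 0 = 1
(φ → φ) → ψ = 1 → I = I
¬((φ → φ) → ψ) = ¬I = I
φ ∧ ¬((φ → φ) → ψ) = 0 ∧ I = 0
(¬φ ↔ φ) ∨ (φ ∧ ¬((φ → φ) → ψ)) = 0 ∨ 0 = 0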